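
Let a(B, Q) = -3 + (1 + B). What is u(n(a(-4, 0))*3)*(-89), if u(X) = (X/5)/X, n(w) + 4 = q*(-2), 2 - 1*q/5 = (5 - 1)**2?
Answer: -89/5 ≈ -17.800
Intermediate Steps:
a(B, Q) = -2 + B
q = -70 (q = 10 - 5*(5 - 1)**2 = 10 - 5*4**2 = 10 - 5*16 = 10 - 80 = -70)
n(w) = 136 (n(w) = -4 - 70*(-2) = -4 + 140 = 136)
u(X) = 1/5 (u(X) = (X*(1/5))/X = (X/5)/X = 1/5)
u(n(a(-4, 0))*3)*(-89) = (1/5)*(-89) = -89/5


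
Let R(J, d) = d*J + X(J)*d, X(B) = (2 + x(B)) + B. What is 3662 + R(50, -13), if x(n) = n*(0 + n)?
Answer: -30164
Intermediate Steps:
x(n) = n² (x(n) = n*n = n²)
X(B) = 2 + B + B² (X(B) = (2 + B²) + B = 2 + B + B²)
R(J, d) = J*d + d*(2 + J + J²) (R(J, d) = d*J + (2 + J + J²)*d = J*d + d*(2 + J + J²))
3662 + R(50, -13) = 3662 - 13*(2 + 50² + 2*50) = 3662 - 13*(2 + 2500 + 100) = 3662 - 13*2602 = 3662 - 33826 = -30164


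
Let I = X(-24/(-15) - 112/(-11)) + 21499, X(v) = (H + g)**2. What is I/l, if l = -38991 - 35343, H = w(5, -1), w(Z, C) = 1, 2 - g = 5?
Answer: -21503/74334 ≈ -0.28928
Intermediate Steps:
g = -3 (g = 2 - 1*5 = 2 - 5 = -3)
H = 1
X(v) = 4 (X(v) = (1 - 3)**2 = (-2)**2 = 4)
l = -74334
I = 21503 (I = 4 + 21499 = 21503)
I/l = 21503/(-74334) = 21503*(-1/74334) = -21503/74334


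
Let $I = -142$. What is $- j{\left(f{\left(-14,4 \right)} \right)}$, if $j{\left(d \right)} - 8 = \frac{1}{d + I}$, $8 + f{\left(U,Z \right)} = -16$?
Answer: $- \frac{1327}{166} \approx -7.994$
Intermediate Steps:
$f{\left(U,Z \right)} = -24$ ($f{\left(U,Z \right)} = -8 - 16 = -24$)
$j{\left(d \right)} = 8 + \frac{1}{-142 + d}$ ($j{\left(d \right)} = 8 + \frac{1}{d - 142} = 8 + \frac{1}{-142 + d}$)
$- j{\left(f{\left(-14,4 \right)} \right)} = - \frac{-1135 + 8 \left(-24\right)}{-142 - 24} = - \frac{-1135 - 192}{-166} = - \frac{\left(-1\right) \left(-1327\right)}{166} = \left(-1\right) \frac{1327}{166} = - \frac{1327}{166}$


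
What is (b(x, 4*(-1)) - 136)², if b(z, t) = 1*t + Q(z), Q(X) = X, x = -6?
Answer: 21316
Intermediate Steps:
b(z, t) = t + z (b(z, t) = 1*t + z = t + z)
(b(x, 4*(-1)) - 136)² = ((4*(-1) - 6) - 136)² = ((-4 - 6) - 136)² = (-10 - 136)² = (-146)² = 21316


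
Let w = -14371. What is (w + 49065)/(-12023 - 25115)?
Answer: -17347/18569 ≈ -0.93419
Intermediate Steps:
(w + 49065)/(-12023 - 25115) = (-14371 + 49065)/(-12023 - 25115) = 34694/(-37138) = 34694*(-1/37138) = -17347/18569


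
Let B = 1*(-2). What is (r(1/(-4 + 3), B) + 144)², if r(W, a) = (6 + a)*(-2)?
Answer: 18496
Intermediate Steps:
B = -2
r(W, a) = -12 - 2*a
(r(1/(-4 + 3), B) + 144)² = ((-12 - 2*(-2)) + 144)² = ((-12 + 4) + 144)² = (-8 + 144)² = 136² = 18496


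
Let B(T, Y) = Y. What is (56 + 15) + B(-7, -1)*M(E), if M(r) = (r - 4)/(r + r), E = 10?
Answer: 707/10 ≈ 70.700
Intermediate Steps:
M(r) = (-4 + r)/(2*r) (M(r) = (-4 + r)/((2*r)) = (-4 + r)*(1/(2*r)) = (-4 + r)/(2*r))
(56 + 15) + B(-7, -1)*M(E) = (56 + 15) - (-4 + 10)/(2*10) = 71 - 6/(2*10) = 71 - 1*3/10 = 71 - 3/10 = 707/10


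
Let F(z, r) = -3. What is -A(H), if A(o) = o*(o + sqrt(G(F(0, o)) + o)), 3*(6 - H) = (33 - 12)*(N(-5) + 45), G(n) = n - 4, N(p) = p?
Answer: -75076 + 274*I*sqrt(281) ≈ -75076.0 + 4593.1*I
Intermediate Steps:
G(n) = -4 + n
H = -274 (H = 6 - (33 - 12)*(-5 + 45)/3 = 6 - 7*40 = 6 - 1/3*840 = 6 - 280 = -274)
A(o) = o*(o + sqrt(-7 + o)) (A(o) = o*(o + sqrt((-4 - 3) + o)) = o*(o + sqrt(-7 + o)))
-A(H) = -(-274)*(-274 + sqrt(-7 - 274)) = -(-274)*(-274 + sqrt(-281)) = -(-274)*(-274 + I*sqrt(281)) = -(75076 - 274*I*sqrt(281)) = -75076 + 274*I*sqrt(281)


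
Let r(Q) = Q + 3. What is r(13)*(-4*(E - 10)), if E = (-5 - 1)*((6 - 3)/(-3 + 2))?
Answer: -512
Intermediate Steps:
E = 18 (E = -18/(-1) = -18*(-1) = -6*(-3) = 18)
r(Q) = 3 + Q
r(13)*(-4*(E - 10)) = (3 + 13)*(-4*(18 - 10)) = 16*(-4*8) = 16*(-32) = -512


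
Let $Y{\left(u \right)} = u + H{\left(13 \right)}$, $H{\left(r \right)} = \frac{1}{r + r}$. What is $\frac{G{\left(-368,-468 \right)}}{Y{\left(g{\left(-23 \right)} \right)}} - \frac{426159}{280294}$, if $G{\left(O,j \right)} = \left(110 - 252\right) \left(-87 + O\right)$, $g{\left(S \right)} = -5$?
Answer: $- \frac{470909653351}{36157926} \approx -13024.0$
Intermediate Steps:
$H{\left(r \right)} = \frac{1}{2 r}$
$G{\left(O,j \right)} = 12354 - 142 O$ ($G{\left(O,j \right)} = - 142 \left(-87 + O\right) = 12354 - 142 O$)
$Y{\left(u \right)} = \frac{1}{26} + u$ ($Y{\left(u \right)} = u + \frac{1}{2 \cdot 13} = u + \frac{1}{2} \cdot \frac{1}{13} = u + \frac{1}{26} = \frac{1}{26} + u$)
$\frac{G{\left(-368,-468 \right)}}{Y{\left(g{\left(-23 \right)} \right)}} - \frac{426159}{280294} = \frac{12354 - -52256}{\frac{1}{26} - 5} - \frac{426159}{280294} = \frac{12354 + 52256}{- \frac{129}{26}} - \frac{426159}{280294} = 64610 \left(- \frac{26}{129}\right) - \frac{426159}{280294} = - \frac{1679860}{129} - \frac{426159}{280294} = - \frac{470909653351}{36157926}$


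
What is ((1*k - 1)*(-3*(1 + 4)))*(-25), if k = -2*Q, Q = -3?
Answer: 1875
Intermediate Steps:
k = 6 (k = -2*(-3) = 6)
((1*k - 1)*(-3*(1 + 4)))*(-25) = ((1*6 - 1)*(-3*(1 + 4)))*(-25) = ((6 - 1)*(-3*5))*(-25) = (5*(-15))*(-25) = -75*(-25) = 1875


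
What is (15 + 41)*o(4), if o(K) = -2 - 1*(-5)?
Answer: 168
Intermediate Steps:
o(K) = 3 (o(K) = -2 + 5 = 3)
(15 + 41)*o(4) = (15 + 41)*3 = 56*3 = 168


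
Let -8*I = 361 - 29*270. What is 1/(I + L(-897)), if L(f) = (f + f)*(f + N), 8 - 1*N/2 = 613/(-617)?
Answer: 4936/7788429925 ≈ 6.3376e-7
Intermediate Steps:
N = 11098/617 (N = 16 - 1226/(-617) = 16 - 1226*(-1)/617 = 16 - 2*(-613/617) = 16 + 1226/617 = 11098/617 ≈ 17.987)
L(f) = 2*f*(11098/617 + f) (L(f) = (f + f)*(f + 11098/617) = (2*f)*(11098/617 + f) = 2*f*(11098/617 + f))
I = 7469/8 (I = -(361 - 29*270)/8 = -(361 - 7830)/8 = -1/8*(-7469) = 7469/8 ≈ 933.63)
1/(I + L(-897)) = 1/(7469/8 + (2/617)*(-897)*(11098 + 617*(-897))) = 1/(7469/8 + (2/617)*(-897)*(11098 - 553449)) = 1/(7469/8 + (2/617)*(-897)*(-542351)) = 1/(7469/8 + 972977694/617) = 1/(7788429925/4936) = 4936/7788429925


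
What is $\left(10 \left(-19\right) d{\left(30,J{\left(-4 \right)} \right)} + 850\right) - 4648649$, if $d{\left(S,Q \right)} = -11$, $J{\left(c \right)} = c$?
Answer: $-4645709$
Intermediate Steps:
$\left(10 \left(-19\right) d{\left(30,J{\left(-4 \right)} \right)} + 850\right) - 4648649 = \left(10 \left(-19\right) \left(-11\right) + 850\right) - 4648649 = \left(\left(-190\right) \left(-11\right) + 850\right) - 4648649 = \left(2090 + 850\right) - 4648649 = 2940 - 4648649 = -4645709$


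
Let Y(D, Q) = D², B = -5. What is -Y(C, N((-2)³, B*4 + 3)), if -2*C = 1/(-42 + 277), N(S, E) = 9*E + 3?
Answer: -1/220900 ≈ -4.5269e-6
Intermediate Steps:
N(S, E) = 3 + 9*E
C = -1/470 (C = -1/(2*(-42 + 277)) = -½/235 = -½*1/235 = -1/470 ≈ -0.0021277)
-Y(C, N((-2)³, B*4 + 3)) = -(-1/470)² = -1*1/220900 = -1/220900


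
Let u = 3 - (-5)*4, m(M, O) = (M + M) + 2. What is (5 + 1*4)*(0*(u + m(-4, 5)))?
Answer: 0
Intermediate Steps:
m(M, O) = 2 + 2*M (m(M, O) = 2*M + 2 = 2 + 2*M)
u = 23 (u = 3 - 1*(-20) = 3 + 20 = 23)
(5 + 1*4)*(0*(u + m(-4, 5))) = (5 + 1*4)*(0*(23 + (2 + 2*(-4)))) = (5 + 4)*(0*(23 + (2 - 8))) = 9*(0*(23 - 6)) = 9*(0*17) = 9*0 = 0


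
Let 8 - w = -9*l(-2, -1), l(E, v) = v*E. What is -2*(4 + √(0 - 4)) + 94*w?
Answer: 2436 - 4*I ≈ 2436.0 - 4.0*I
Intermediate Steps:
l(E, v) = E*v
w = 26 (w = 8 - (-9)*(-2*(-1)) = 8 - (-9)*2 = 8 - 1*(-18) = 8 + 18 = 26)
-2*(4 + √(0 - 4)) + 94*w = -2*(4 + √(0 - 4)) + 94*26 = -2*(4 + √(-4)) + 2444 = -2*(4 + 2*I) + 2444 = (-8 - 4*I) + 2444 = 2436 - 4*I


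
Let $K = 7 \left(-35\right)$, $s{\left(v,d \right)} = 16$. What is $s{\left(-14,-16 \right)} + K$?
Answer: $-229$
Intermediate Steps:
$K = -245$
$s{\left(-14,-16 \right)} + K = 16 - 245 = -229$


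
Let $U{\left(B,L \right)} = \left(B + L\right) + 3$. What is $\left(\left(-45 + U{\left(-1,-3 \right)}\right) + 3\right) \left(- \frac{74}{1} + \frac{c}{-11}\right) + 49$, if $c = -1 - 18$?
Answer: $\frac{34724}{11} \approx 3156.7$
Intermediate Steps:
$U{\left(B,L \right)} = 3 + B + L$
$c = -19$ ($c = -1 - 18 = -19$)
$\left(\left(-45 + U{\left(-1,-3 \right)}\right) + 3\right) \left(- \frac{74}{1} + \frac{c}{-11}\right) + 49 = \left(\left(-45 - 1\right) + 3\right) \left(- \frac{74}{1} - \frac{19}{-11}\right) + 49 = \left(\left(-45 - 1\right) + 3\right) \left(\left(-74\right) 1 - - \frac{19}{11}\right) + 49 = \left(-46 + 3\right) \left(-74 + \frac{19}{11}\right) + 49 = \left(-43\right) \left(- \frac{795}{11}\right) + 49 = \frac{34185}{11} + 49 = \frac{34724}{11}$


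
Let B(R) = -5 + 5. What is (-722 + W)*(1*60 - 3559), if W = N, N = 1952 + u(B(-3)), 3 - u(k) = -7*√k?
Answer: -4314267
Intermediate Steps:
B(R) = 0
u(k) = 3 + 7*√k (u(k) = 3 - (-7)*√k = 3 + 7*√k)
N = 1955 (N = 1952 + (3 + 7*√0) = 1952 + (3 + 7*0) = 1952 + (3 + 0) = 1952 + 3 = 1955)
W = 1955
(-722 + W)*(1*60 - 3559) = (-722 + 1955)*(1*60 - 3559) = 1233*(60 - 3559) = 1233*(-3499) = -4314267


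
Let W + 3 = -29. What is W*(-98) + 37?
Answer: 3173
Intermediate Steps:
W = -32 (W = -3 - 29 = -32)
W*(-98) + 37 = -32*(-98) + 37 = 3136 + 37 = 3173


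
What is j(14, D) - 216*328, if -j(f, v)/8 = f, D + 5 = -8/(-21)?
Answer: -70960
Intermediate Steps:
D = -97/21 (D = -5 - 8/(-21) = -5 - 8*(-1/21) = -5 + 8/21 = -97/21 ≈ -4.6190)
j(f, v) = -8*f
j(14, D) - 216*328 = -8*14 - 216*328 = -112 - 70848 = -70960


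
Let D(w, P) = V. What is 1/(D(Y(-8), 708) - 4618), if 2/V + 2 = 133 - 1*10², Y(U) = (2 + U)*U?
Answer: -31/143156 ≈ -0.00021655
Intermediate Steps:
Y(U) = U*(2 + U)
V = 2/31 (V = 2/(-2 + (133 - 1*10²)) = 2/(-2 + (133 - 1*100)) = 2/(-2 + (133 - 100)) = 2/(-2 + 33) = 2/31 ≈ 0.064516)
D(w, P) = 2/31
1/(D(Y(-8), 708) - 4618) = 1/(2/31 - 4618) = 1/(-143156/31) = -31/143156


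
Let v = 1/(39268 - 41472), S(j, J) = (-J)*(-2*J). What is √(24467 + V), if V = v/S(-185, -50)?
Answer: √297128226678898/110200 ≈ 156.42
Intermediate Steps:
S(j, J) = 2*J²
v = -1/2204 (v = 1/(-2204) = -1/2204 ≈ -0.00045372)
V = -1/11020000 (V = -1/(2204*(2*(-50)²)) = -1/(2204*(2*2500)) = -1/2204/5000 = -1/2204*1/5000 = -1/11020000 ≈ -9.0744e-8)
√(24467 + V) = √(24467 - 1/11020000) = √(269626339999/11020000) = √297128226678898/110200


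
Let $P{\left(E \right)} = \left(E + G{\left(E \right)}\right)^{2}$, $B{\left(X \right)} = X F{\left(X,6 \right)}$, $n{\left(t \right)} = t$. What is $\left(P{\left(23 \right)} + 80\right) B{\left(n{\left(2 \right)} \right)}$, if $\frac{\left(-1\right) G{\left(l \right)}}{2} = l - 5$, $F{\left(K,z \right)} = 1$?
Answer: $498$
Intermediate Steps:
$B{\left(X \right)} = X$ ($B{\left(X \right)} = X 1 = X$)
$G{\left(l \right)} = 10 - 2 l$ ($G{\left(l \right)} = - 2 \left(l - 5\right) = - 2 \left(-5 + l\right) = 10 - 2 l$)
$P{\left(E \right)} = \left(10 - E\right)^{2}$ ($P{\left(E \right)} = \left(E - \left(-10 + 2 E\right)\right)^{2} = \left(10 - E\right)^{2}$)
$\left(P{\left(23 \right)} + 80\right) B{\left(n{\left(2 \right)} \right)} = \left(\left(10 - 23\right)^{2} + 80\right) 2 = \left(\left(-13\right)^{2} + 80\right) 2 = \left(169 + 80\right) 2 = 249 \cdot 2 = 498$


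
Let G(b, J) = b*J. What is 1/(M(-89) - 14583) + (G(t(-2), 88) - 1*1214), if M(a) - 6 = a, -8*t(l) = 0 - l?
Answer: -18127177/14666 ≈ -1236.0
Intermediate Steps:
t(l) = l/8 (t(l) = -(0 - l)/8 = -(-1)*l/8 = l/8)
M(a) = 6 + a
G(b, J) = J*b
1/(M(-89) - 14583) + (G(t(-2), 88) - 1*1214) = 1/((6 - 89) - 14583) + (88*((1/8)*(-2)) - 1*1214) = 1/(-83 - 14583) + (88*(-1/4) - 1214) = 1/(-14666) + (-22 - 1214) = -1/14666 - 1236 = -18127177/14666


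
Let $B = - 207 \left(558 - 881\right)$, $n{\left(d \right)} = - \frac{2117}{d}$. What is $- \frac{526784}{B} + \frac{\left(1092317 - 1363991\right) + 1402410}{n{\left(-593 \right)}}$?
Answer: $\frac{44830953638000}{141544737} \approx 3.1673 \cdot 10^{5}$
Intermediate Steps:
$B = 66861$ ($B = \left(-207\right) \left(-323\right) = 66861$)
$- \frac{526784}{B} + \frac{\left(1092317 - 1363991\right) + 1402410}{n{\left(-593 \right)}} = - \frac{526784}{66861} + \frac{\left(1092317 - 1363991\right) + 1402410}{\left(-2117\right) \frac{1}{-593}} = \left(-526784\right) \frac{1}{66861} + \frac{-271674 + 1402410}{\left(-2117\right) \left(- \frac{1}{593}\right)} = - \frac{526784}{66861} + \frac{1130736}{\frac{2117}{593}} = - \frac{526784}{66861} + 1130736 \cdot \frac{593}{2117} = - \frac{526784}{66861} + \frac{670526448}{2117} = \frac{44830953638000}{141544737}$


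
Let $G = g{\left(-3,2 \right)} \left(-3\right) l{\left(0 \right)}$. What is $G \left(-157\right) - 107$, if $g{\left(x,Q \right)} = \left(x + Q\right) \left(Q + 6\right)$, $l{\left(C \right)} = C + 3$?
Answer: $-11411$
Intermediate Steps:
$l{\left(C \right)} = 3 + C$
$g{\left(x,Q \right)} = \left(6 + Q\right) \left(Q + x\right)$ ($g{\left(x,Q \right)} = \left(Q + x\right) \left(6 + Q\right) = \left(6 + Q\right) \left(Q + x\right)$)
$G = 72$ ($G = \left(2^{2} + 6 \cdot 2 + 6 \left(-3\right) + 2 \left(-3\right)\right) \left(-3\right) \left(3 + 0\right) = \left(4 + 12 - 18 - 6\right) \left(-3\right) 3 = \left(-8\right) \left(-3\right) 3 = 24 \cdot 3 = 72$)
$G \left(-157\right) - 107 = 72 \left(-157\right) - 107 = -11304 - 107 = -11411$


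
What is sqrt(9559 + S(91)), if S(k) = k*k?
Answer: 4*sqrt(1115) ≈ 133.57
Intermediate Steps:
S(k) = k**2
sqrt(9559 + S(91)) = sqrt(9559 + 91**2) = sqrt(9559 + 8281) = sqrt(17840) = 4*sqrt(1115)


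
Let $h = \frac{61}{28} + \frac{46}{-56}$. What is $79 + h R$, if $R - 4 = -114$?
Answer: $- \frac{492}{7} \approx -70.286$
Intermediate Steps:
$R = -110$ ($R = 4 - 114 = -110$)
$h = \frac{19}{14}$ ($h = 61 \cdot \frac{1}{28} + 46 \left(- \frac{1}{56}\right) = \frac{61}{28} - \frac{23}{28} = \frac{19}{14} \approx 1.3571$)
$79 + h R = 79 + \frac{19}{14} \left(-110\right) = 79 - \frac{1045}{7} = - \frac{492}{7}$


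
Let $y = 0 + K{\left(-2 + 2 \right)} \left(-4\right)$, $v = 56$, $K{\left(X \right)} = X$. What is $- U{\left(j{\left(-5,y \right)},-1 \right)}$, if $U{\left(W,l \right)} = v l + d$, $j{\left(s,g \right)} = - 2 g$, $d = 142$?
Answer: $-86$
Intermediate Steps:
$y = 0$ ($y = 0 + \left(-2 + 2\right) \left(-4\right) = 0 + 0 \left(-4\right) = 0 + 0 = 0$)
$U{\left(W,l \right)} = 142 + 56 l$ ($U{\left(W,l \right)} = 56 l + 142 = 142 + 56 l$)
$- U{\left(j{\left(-5,y \right)},-1 \right)} = - (142 + 56 \left(-1\right)) = - (142 - 56) = \left(-1\right) 86 = -86$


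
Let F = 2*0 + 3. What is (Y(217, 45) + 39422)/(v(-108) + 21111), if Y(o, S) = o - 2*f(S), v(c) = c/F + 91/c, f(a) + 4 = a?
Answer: 4272156/2276009 ≈ 1.8770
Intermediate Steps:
f(a) = -4 + a
F = 3 (F = 0 + 3 = 3)
v(c) = 91/c + c/3 (v(c) = c/3 + 91/c = 91/c + c/3)
Y(o, S) = 8 + o - 2*S (Y(o, S) = o - 2*(-4 + S) = o + (8 - 2*S) = 8 + o - 2*S)
(Y(217, 45) + 39422)/(v(-108) + 21111) = ((8 + 217 - 2*45) + 39422)/((91/(-108) + (⅓)*(-108)) + 21111) = ((8 + 217 - 90) + 39422)/((91*(-1/108) - 36) + 21111) = (135 + 39422)/((-91/108 - 36) + 21111) = 39557/(-3979/108 + 21111) = 39557/(2276009/108) = 39557*(108/2276009) = 4272156/2276009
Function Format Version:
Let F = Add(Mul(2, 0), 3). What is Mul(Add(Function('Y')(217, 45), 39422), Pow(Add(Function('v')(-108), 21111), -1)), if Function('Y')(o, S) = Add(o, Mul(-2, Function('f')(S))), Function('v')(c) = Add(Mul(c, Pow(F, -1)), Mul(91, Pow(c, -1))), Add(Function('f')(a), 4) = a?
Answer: Rational(4272156, 2276009) ≈ 1.8770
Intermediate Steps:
Function('f')(a) = Add(-4, a)
F = 3 (F = Add(0, 3) = 3)
Function('v')(c) = Add(Mul(91, Pow(c, -1)), Mul(Rational(1, 3), c)) (Function('v')(c) = Add(Mul(c, Pow(3, -1)), Mul(91, Pow(c, -1))) = Add(Mul(c, Rational(1, 3)), Mul(91, Pow(c, -1))) = Add(Mul(Rational(1, 3), c), Mul(91, Pow(c, -1))) = Add(Mul(91, Pow(c, -1)), Mul(Rational(1, 3), c)))
Function('Y')(o, S) = Add(8, o, Mul(-2, S)) (Function('Y')(o, S) = Add(o, Mul(-2, Add(-4, S))) = Add(o, Add(8, Mul(-2, S))) = Add(8, o, Mul(-2, S)))
Mul(Add(Function('Y')(217, 45), 39422), Pow(Add(Function('v')(-108), 21111), -1)) = Mul(Add(Add(8, 217, Mul(-2, 45)), 39422), Pow(Add(Add(Mul(91, Pow(-108, -1)), Mul(Rational(1, 3), -108)), 21111), -1)) = Mul(Add(Add(8, 217, -90), 39422), Pow(Add(Add(Mul(91, Rational(-1, 108)), -36), 21111), -1)) = Mul(Add(135, 39422), Pow(Add(Add(Rational(-91, 108), -36), 21111), -1)) = Mul(39557, Pow(Add(Rational(-3979, 108), 21111), -1)) = Mul(39557, Pow(Rational(2276009, 108), -1)) = Mul(39557, Rational(108, 2276009)) = Rational(4272156, 2276009)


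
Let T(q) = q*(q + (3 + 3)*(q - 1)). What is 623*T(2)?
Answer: 9968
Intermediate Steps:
T(q) = q*(-6 + 7*q) (T(q) = q*(q + 6*(-1 + q)) = q*(q + (-6 + 6*q)) = q*(-6 + 7*q))
623*T(2) = 623*(2*(-6 + 7*2)) = 623*(2*(-6 + 14)) = 623*(2*8) = 623*16 = 9968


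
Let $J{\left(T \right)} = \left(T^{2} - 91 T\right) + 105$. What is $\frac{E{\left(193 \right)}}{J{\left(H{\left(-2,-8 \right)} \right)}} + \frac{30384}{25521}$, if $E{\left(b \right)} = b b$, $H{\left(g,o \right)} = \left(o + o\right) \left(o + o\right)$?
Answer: $\frac{745747403}{360228915} \approx 2.0702$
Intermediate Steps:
$H{\left(g,o \right)} = 4 o^{2}$ ($H{\left(g,o \right)} = 2 o 2 o = 4 o^{2}$)
$J{\left(T \right)} = 105 + T^{2} - 91 T$
$E{\left(b \right)} = b^{2}$
$\frac{E{\left(193 \right)}}{J{\left(H{\left(-2,-8 \right)} \right)}} + \frac{30384}{25521} = \frac{193^{2}}{105 + \left(4 \left(-8\right)^{2}\right)^{2} - 91 \cdot 4 \left(-8\right)^{2}} + \frac{30384}{25521} = \frac{37249}{105 + \left(4 \cdot 64\right)^{2} - 91 \cdot 4 \cdot 64} + 30384 \cdot \frac{1}{25521} = \frac{37249}{105 + 256^{2} - 23296} + \frac{10128}{8507} = \frac{37249}{105 + 65536 - 23296} + \frac{10128}{8507} = \frac{37249}{42345} + \frac{10128}{8507} = \frac{745747403}{360228915}$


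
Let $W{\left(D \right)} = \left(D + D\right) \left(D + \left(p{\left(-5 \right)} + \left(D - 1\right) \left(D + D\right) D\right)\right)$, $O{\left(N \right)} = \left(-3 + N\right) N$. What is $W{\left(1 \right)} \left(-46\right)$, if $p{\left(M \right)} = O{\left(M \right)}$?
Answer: $-3772$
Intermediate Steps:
$O{\left(N \right)} = N \left(-3 + N\right)$
$p{\left(M \right)} = M \left(-3 + M\right)$
$W{\left(D \right)} = 2 D \left(40 + D + 2 D^{2} \left(-1 + D\right)\right)$ ($W{\left(D \right)} = \left(D + D\right) \left(D + \left(- 5 \left(-3 - 5\right) + \left(D - 1\right) \left(D + D\right) D\right)\right) = 2 D \left(D + \left(\left(-5\right) \left(-8\right) + \left(-1 + D\right) 2 D D\right)\right) = 2 D \left(D + \left(40 + 2 D \left(-1 + D\right) D\right)\right) = 2 D \left(D + \left(40 + 2 D^{2} \left(-1 + D\right)\right)\right) = 2 D \left(40 + D + 2 D^{2} \left(-1 + D\right)\right)$)
$W{\left(1 \right)} \left(-46\right) = 2 \cdot 1 \left(40 + 1 - 2 \cdot 1^{2} + 2 \cdot 1^{3}\right) \left(-46\right) = 2 \cdot 1 \left(40 + 1 - 2 + 2 \cdot 1\right) \left(-46\right) = 2 \cdot 1 \left(40 + 1 - 2 + 2\right) \left(-46\right) = 2 \cdot 1 \cdot 41 \left(-46\right) = 82 \left(-46\right) = -3772$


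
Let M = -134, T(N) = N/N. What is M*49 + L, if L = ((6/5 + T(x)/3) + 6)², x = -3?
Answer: -1464581/225 ≈ -6509.3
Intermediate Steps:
T(N) = 1
L = 12769/225 (L = ((6/5 + 1/3) + 6)² = ((6*(⅕) + 1*(⅓)) + 6)² = ((6/5 + ⅓) + 6)² = (23/15 + 6)² = (113/15)² = 12769/225 ≈ 56.751)
M*49 + L = -134*49 + 12769/225 = -6566 + 12769/225 = -1464581/225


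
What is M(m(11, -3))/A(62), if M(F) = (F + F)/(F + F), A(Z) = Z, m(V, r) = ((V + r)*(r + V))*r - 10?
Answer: 1/62 ≈ 0.016129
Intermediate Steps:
m(V, r) = -10 + r*(V + r)**2 (m(V, r) = ((V + r)*(V + r))*r - 10 = (V + r)**2*r - 10 = r*(V + r)**2 - 10 = -10 + r*(V + r)**2)
M(F) = 1 (M(F) = (2*F)/((2*F)) = (2*F)*(1/(2*F)) = 1)
M(m(11, -3))/A(62) = 1/62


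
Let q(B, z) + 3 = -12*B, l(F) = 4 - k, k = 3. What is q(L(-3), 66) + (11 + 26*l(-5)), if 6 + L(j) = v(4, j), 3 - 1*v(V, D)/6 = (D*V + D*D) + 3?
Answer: -110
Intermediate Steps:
v(V, D) = -6*D² - 6*D*V (v(V, D) = 18 - 6*((D*V + D*D) + 3) = 18 - 6*((D*V + D²) + 3) = 18 - 6*((D² + D*V) + 3) = 18 - 6*(3 + D² + D*V) = 18 + (-18 - 6*D² - 6*D*V) = -6*D² - 6*D*V)
L(j) = -6 - 6*j*(4 + j) (L(j) = -6 - 6*j*(j + 4) = -6 - 6*j*(4 + j))
l(F) = 1 (l(F) = 4 - 1*3 = 4 - 3 = 1)
q(B, z) = -3 - 12*B
q(L(-3), 66) + (11 + 26*l(-5)) = (-3 - 12*(-6 - 6*(-3)*(4 - 3))) + (11 + 26*1) = (-3 - 12*(-6 - 6*(-3)*1)) + (11 + 26) = (-3 - 12*(-6 + 18)) + 37 = (-3 - 12*12) + 37 = (-3 - 144) + 37 = -147 + 37 = -110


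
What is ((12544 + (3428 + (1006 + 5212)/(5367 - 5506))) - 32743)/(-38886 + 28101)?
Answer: 779129/499705 ≈ 1.5592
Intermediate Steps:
((12544 + (3428 + (1006 + 5212)/(5367 - 5506))) - 32743)/(-38886 + 28101) = ((12544 + (3428 + 6218/(-139))) - 32743)/(-10785) = ((12544 + (3428 + 6218*(-1/139))) - 32743)*(-1/10785) = ((12544 + (3428 - 6218/139)) - 32743)*(-1/10785) = ((12544 + 470274/139) - 32743)*(-1/10785) = (2213890/139 - 32743)*(-1/10785) = -2337387/139*(-1/10785) = 779129/499705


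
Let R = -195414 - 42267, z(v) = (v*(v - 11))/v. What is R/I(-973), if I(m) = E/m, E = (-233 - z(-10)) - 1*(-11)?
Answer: -77087871/67 ≈ -1.1506e+6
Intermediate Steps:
z(v) = -11 + v (z(v) = (v*(-11 + v))/v = -11 + v)
R = -237681
E = -201 (E = (-233 - (-11 - 10)) - 1*(-11) = (-233 - 1*(-21)) + 11 = (-233 + 21) + 11 = -212 + 11 = -201)
I(m) = -201/m
R/I(-973) = -237681/((-201/(-973))) = -237681/((-201*(-1/973))) = -237681/201/973 = -237681*973/201 = -77087871/67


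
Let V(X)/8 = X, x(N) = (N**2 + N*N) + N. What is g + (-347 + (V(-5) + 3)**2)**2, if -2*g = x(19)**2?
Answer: 1539887/2 ≈ 7.6994e+5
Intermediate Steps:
x(N) = N + 2*N**2 (x(N) = (N**2 + N**2) + N = 2*N**2 + N = N + 2*N**2)
V(X) = 8*X
g = -549081/2 (g = -361*(1 + 2*19)**2/2 = -361*(1 + 38)**2/2 = -(19*39)**2/2 = -1/2*741**2 = -1/2*549081 = -549081/2 ≈ -2.7454e+5)
g + (-347 + (V(-5) + 3)**2)**2 = -549081/2 + (-347 + (8*(-5) + 3)**2)**2 = -549081/2 + (-347 + (-40 + 3)**2)**2 = -549081/2 + (-347 + (-37)**2)**2 = -549081/2 + (-347 + 1369)**2 = -549081/2 + 1022**2 = -549081/2 + 1044484 = 1539887/2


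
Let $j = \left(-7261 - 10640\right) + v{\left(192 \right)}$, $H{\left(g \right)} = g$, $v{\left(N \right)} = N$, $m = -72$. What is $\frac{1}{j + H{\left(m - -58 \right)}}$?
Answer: $- \frac{1}{17723} \approx -5.6424 \cdot 10^{-5}$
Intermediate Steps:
$j = -17709$ ($j = \left(-7261 - 10640\right) + 192 = -17901 + 192 = -17709$)
$\frac{1}{j + H{\left(m - -58 \right)}} = \frac{1}{-17709 - 14} = \frac{1}{-17723} = - \frac{1}{17723}$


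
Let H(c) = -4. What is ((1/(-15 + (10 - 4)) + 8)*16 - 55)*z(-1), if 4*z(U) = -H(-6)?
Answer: 641/9 ≈ 71.222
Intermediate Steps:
z(U) = 1 (z(U) = (-1*(-4))/4 = (¼)*4 = 1)
((1/(-15 + (10 - 4)) + 8)*16 - 55)*z(-1) = ((1/(-15 + (10 - 4)) + 8)*16 - 55)*1 = ((1/(-15 + 6) + 8)*16 - 55)*1 = ((1/(-9) + 8)*16 - 55)*1 = ((-⅑ + 8)*16 - 55)*1 = ((71/9)*16 - 55)*1 = (1136/9 - 55)*1 = (641/9)*1 = 641/9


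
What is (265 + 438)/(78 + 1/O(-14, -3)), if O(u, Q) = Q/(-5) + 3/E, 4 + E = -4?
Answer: 6327/742 ≈ 8.5269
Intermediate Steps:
E = -8 (E = -4 - 4 = -8)
O(u, Q) = -3/8 - Q/5 (O(u, Q) = Q/(-5) + 3/(-8) = Q*(-⅕) + 3*(-⅛) = -Q/5 - 3/8 = -3/8 - Q/5)
(265 + 438)/(78 + 1/O(-14, -3)) = (265 + 438)/(78 + 1/(-3/8 - ⅕*(-3))) = 703/(78 + 1/(-3/8 + ⅗)) = 703/(78 + 1/(9/40)) = 703/(78 + 40/9) = 703/(742/9) = 703*(9/742) = 6327/742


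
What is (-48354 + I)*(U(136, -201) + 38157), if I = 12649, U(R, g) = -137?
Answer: -1357504100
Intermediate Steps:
(-48354 + I)*(U(136, -201) + 38157) = (-48354 + 12649)*(-137 + 38157) = -35705*38020 = -1357504100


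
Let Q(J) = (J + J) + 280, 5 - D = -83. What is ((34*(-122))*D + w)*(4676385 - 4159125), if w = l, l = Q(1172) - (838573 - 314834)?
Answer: -458364259140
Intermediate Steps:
D = 88 (D = 5 - 1*(-83) = 5 + 83 = 88)
Q(J) = 280 + 2*J (Q(J) = 2*J + 280 = 280 + 2*J)
l = -521115 (l = (280 + 2*1172) - (838573 - 314834) = (280 + 2344) - 1*523739 = 2624 - 523739 = -521115)
w = -521115
((34*(-122))*D + w)*(4676385 - 4159125) = ((34*(-122))*88 - 521115)*(4676385 - 4159125) = (-4148*88 - 521115)*517260 = (-365024 - 521115)*517260 = -886139*517260 = -458364259140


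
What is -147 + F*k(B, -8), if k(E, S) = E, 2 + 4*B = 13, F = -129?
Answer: -2007/4 ≈ -501.75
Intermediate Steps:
B = 11/4 (B = -1/2 + (1/4)*13 = -1/2 + 13/4 = 11/4 ≈ 2.7500)
-147 + F*k(B, -8) = -147 - 129*11/4 = -147 - 1419/4 = -2007/4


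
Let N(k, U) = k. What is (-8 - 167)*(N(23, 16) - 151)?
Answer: 22400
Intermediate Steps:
(-8 - 167)*(N(23, 16) - 151) = (-8 - 167)*(23 - 151) = -175*(-128) = 22400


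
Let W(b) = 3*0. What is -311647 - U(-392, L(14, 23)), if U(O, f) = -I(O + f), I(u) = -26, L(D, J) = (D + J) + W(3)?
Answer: -311673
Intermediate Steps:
W(b) = 0
L(D, J) = D + J (L(D, J) = (D + J) + 0 = D + J)
U(O, f) = 26 (U(O, f) = -1*(-26) = 26)
-311647 - U(-392, L(14, 23)) = -311647 - 1*26 = -311647 - 26 = -311673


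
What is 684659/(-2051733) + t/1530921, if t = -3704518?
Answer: -960982296737/349004570677 ≈ -2.7535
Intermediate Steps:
684659/(-2051733) + t/1530921 = 684659/(-2051733) - 3704518/1530921 = 684659*(-1/2051733) - 3704518*1/1530921 = -684659/2051733 - 3704518/1530921 = -960982296737/349004570677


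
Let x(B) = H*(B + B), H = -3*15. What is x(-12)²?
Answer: 1166400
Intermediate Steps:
H = -45
x(B) = -90*B (x(B) = -45*(B + B) = -90*B)
x(-12)² = (-90*(-12))² = 1080² = 1166400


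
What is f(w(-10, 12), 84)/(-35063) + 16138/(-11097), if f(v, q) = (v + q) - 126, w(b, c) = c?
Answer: -565513784/389094111 ≈ -1.4534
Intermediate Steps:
f(v, q) = -126 + q + v (f(v, q) = (q + v) - 126 = -126 + q + v)
f(w(-10, 12), 84)/(-35063) + 16138/(-11097) = (-126 + 84 + 12)/(-35063) + 16138/(-11097) = -30*(-1/35063) + 16138*(-1/11097) = 30/35063 - 16138/11097 = -565513784/389094111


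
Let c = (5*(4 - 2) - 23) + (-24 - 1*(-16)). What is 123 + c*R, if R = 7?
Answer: -24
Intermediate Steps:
c = -21 (c = (5*2 - 23) + (-24 + 16) = (10 - 23) - 8 = -13 - 8 = -21)
123 + c*R = 123 - 21*7 = 123 - 147 = -24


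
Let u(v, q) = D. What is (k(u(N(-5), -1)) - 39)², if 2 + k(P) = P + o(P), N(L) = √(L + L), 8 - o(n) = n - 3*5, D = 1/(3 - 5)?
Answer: 324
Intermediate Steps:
D = -½ (D = 1/(-2) = -½ ≈ -0.50000)
o(n) = 23 - n (o(n) = 8 - (n - 3*5) = 8 - (n - 15) = 8 - (-15 + n) = 8 + (15 - n) = 23 - n)
N(L) = √2*√L (N(L) = √(2*L) = √2*√L)
u(v, q) = -½
k(P) = 21 (k(P) = -2 + (P + (23 - P)) = -2 + 23 = 21)
(k(u(N(-5), -1)) - 39)² = (21 - 39)² = (-18)² = 324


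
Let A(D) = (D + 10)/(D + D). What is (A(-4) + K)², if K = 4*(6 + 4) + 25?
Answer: 66049/16 ≈ 4128.1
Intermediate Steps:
A(D) = (10 + D)/(2*D) (A(D) = (10 + D)/((2*D)) = (10 + D)*(1/(2*D)) = (10 + D)/(2*D))
K = 65 (K = 4*10 + 25 = 40 + 25 = 65)
(A(-4) + K)² = ((½)*(10 - 4)/(-4) + 65)² = ((½)*(-¼)*6 + 65)² = (-¾ + 65)² = (257/4)² = 66049/16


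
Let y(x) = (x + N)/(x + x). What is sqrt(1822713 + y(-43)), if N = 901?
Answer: 3*sqrt(374464210)/43 ≈ 1350.1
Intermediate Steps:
y(x) = (901 + x)/(2*x) (y(x) = (x + 901)/(x + x) = (901 + x)/((2*x)) = (901 + x)*(1/(2*x)) = (901 + x)/(2*x))
sqrt(1822713 + y(-43)) = sqrt(1822713 + (1/2)*(901 - 43)/(-43)) = sqrt(1822713 + (1/2)*(-1/43)*858) = sqrt(1822713 - 429/43) = sqrt(78376230/43) = 3*sqrt(374464210)/43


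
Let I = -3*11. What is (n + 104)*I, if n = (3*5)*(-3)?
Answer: -1947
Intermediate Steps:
I = -33
n = -45 (n = 15*(-3) = -45)
(n + 104)*I = (-45 + 104)*(-33) = 59*(-33) = -1947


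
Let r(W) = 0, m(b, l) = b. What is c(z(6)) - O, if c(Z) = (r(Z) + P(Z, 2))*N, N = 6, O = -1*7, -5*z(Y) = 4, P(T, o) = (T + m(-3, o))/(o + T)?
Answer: -12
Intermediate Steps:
P(T, o) = (-3 + T)/(T + o) (P(T, o) = (T - 3)/(o + T) = (-3 + T)/(T + o))
z(Y) = -⅘ (z(Y) = -⅕*4 = -⅘)
O = -7
c(Z) = 6*(-3 + Z)/(2 + Z) (c(Z) = (0 + (-3 + Z)/(Z + 2))*6 = (0 + (-3 + Z)/(2 + Z))*6 = ((-3 + Z)/(2 + Z))*6 = 6*(-3 + Z)/(2 + Z))
c(z(6)) - O = 6*(-3 - ⅘)/(2 - ⅘) - 1*(-7) = 6*(-19/5)/(6/5) + 7 = 6*(⅚)*(-19/5) + 7 = -19 + 7 = -12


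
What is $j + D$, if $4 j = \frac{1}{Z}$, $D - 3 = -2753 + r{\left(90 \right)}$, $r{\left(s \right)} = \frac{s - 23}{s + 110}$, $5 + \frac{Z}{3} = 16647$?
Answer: $- \frac{6863988727}{2496300} \approx -2749.7$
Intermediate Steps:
$Z = 49926$ ($Z = -15 + 3 \cdot 16647 = -15 + 49941 = 49926$)
$r{\left(s \right)} = \frac{-23 + s}{110 + s}$
$D = - \frac{549933}{200}$ ($D = 3 - \left(2753 - \frac{-23 + 90}{110 + 90}\right) = 3 - \left(2753 - \frac{1}{200} \cdot 67\right) = 3 + \left(-2753 + \frac{1}{200} \cdot 67\right) = 3 + \left(-2753 + \frac{67}{200}\right) = 3 - \frac{550533}{200} = - \frac{549933}{200} \approx -2749.7$)
$j = \frac{1}{199704}$ ($j = \frac{1}{4 \cdot 49926} = \frac{1}{4} \cdot \frac{1}{49926} = \frac{1}{199704} \approx 5.0074 \cdot 10^{-6}$)
$j + D = \frac{1}{199704} - \frac{549933}{200} = - \frac{6863988727}{2496300}$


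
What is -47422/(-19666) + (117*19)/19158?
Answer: 158704699/62793538 ≈ 2.5274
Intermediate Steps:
-47422/(-19666) + (117*19)/19158 = -47422*(-1/19666) + 2223*(1/19158) = 23711/9833 + 741/6386 = 158704699/62793538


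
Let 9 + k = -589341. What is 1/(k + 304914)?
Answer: -1/284436 ≈ -3.5157e-6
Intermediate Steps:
k = -589350 (k = -9 - 589341 = -589350)
1/(k + 304914) = 1/(-589350 + 304914) = 1/(-284436) = -1/284436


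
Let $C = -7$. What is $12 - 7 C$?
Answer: $61$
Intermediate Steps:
$12 - 7 C = 12 - -49 = 12 + 49 = 61$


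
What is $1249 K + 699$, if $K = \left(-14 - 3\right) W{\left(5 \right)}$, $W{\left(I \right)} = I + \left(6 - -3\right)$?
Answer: $-296563$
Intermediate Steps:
$W{\left(I \right)} = 9 + I$ ($W{\left(I \right)} = I + \left(6 + 3\right) = I + 9 = 9 + I$)
$K = -238$ ($K = \left(-14 - 3\right) \left(9 + 5\right) = \left(-17\right) 14 = -238$)
$1249 K + 699 = 1249 \left(-238\right) + 699 = -297262 + 699 = -296563$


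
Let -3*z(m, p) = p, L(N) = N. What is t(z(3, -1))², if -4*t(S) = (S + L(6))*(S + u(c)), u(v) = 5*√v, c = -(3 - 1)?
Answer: -162089/1296 + 1805*I*√2/216 ≈ -125.07 + 11.818*I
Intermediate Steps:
c = -2 (c = -1*2 = -2)
z(m, p) = -p/3
t(S) = -(6 + S)*(S + 5*I*√2)/4 (t(S) = -(S + 6)*(S + 5*√(-2))/4 = -(6 + S)*(S + 5*(I*√2))/4 = -(6 + S)*(S + 5*I*√2)/4)
t(z(3, -1))² = (-(-1)*(-1)/2 - (-⅓*(-1))²/4 - 15*I*√2/2 - 5*I*(-⅓*(-1))*√2/4)² = (-3/2*⅓ - (⅓)²/4 - 15*I*√2/2 - 5/4*I*⅓*√2)² = (-½ - ¼*⅑ - 15*I*√2/2 - 5*I*√2/12)² = (-½ - 1/36 - 15*I*√2/2 - 5*I*√2/12)² = (-19/36 - 95*I*√2/12)²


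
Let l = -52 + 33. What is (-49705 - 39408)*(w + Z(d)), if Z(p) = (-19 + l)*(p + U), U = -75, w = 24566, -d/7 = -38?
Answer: -1542367804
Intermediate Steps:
l = -19
d = 266 (d = -7*(-38) = 266)
Z(p) = 2850 - 38*p (Z(p) = (-19 - 19)*(p - 75) = -38*(-75 + p) = 2850 - 38*p)
(-49705 - 39408)*(w + Z(d)) = (-49705 - 39408)*(24566 + (2850 - 38*266)) = -89113*(24566 + (2850 - 10108)) = -89113*(24566 - 7258) = -89113*17308 = -1542367804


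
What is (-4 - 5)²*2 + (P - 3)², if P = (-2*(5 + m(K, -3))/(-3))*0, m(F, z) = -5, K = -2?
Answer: 171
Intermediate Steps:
P = 0 (P = (-2*(5 - 5)/(-3))*0 = (-2*0*(-⅓))*0 = (0*(-⅓))*0 = 0*0 = 0)
(-4 - 5)²*2 + (P - 3)² = (-4 - 5)²*2 + (0 - 3)² = (-9)²*2 + (-3)² = 81*2 + 9 = 162 + 9 = 171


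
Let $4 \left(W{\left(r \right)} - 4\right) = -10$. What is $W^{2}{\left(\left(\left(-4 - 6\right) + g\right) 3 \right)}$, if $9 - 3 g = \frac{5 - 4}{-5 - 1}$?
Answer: $\frac{9}{4} \approx 2.25$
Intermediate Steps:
$g = \frac{55}{18}$ ($g = 3 - \frac{\left(5 - 4\right) \frac{1}{-5 - 1}}{3} = 3 - \frac{1 \frac{1}{-6}}{3} = 3 - \frac{1 \left(- \frac{1}{6}\right)}{3} = 3 - - \frac{1}{18} = 3 + \frac{1}{18} = \frac{55}{18} \approx 3.0556$)
$W{\left(r \right)} = \frac{3}{2}$ ($W{\left(r \right)} = 4 + \frac{1}{4} \left(-10\right) = 4 - \frac{5}{2} = \frac{3}{2}$)
$W^{2}{\left(\left(\left(-4 - 6\right) + g\right) 3 \right)} = \left(\frac{3}{2}\right)^{2} = \frac{9}{4}$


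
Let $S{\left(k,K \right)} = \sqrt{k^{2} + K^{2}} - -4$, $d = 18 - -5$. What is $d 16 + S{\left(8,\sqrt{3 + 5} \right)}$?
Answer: $372 + 6 \sqrt{2} \approx 380.49$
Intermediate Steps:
$d = 23$ ($d = 18 + 5 = 23$)
$S{\left(k,K \right)} = 4 + \sqrt{K^{2} + k^{2}}$ ($S{\left(k,K \right)} = \sqrt{K^{2} + k^{2}} + 4 = 4 + \sqrt{K^{2} + k^{2}}$)
$d 16 + S{\left(8,\sqrt{3 + 5} \right)} = 23 \cdot 16 + \left(4 + \sqrt{\left(\sqrt{3 + 5}\right)^{2} + 8^{2}}\right) = 368 + \left(4 + \sqrt{\left(\sqrt{8}\right)^{2} + 64}\right) = 368 + \left(4 + \sqrt{\left(2 \sqrt{2}\right)^{2} + 64}\right) = 368 + \left(4 + \sqrt{8 + 64}\right) = 368 + \left(4 + \sqrt{72}\right) = 368 + \left(4 + 6 \sqrt{2}\right) = 372 + 6 \sqrt{2}$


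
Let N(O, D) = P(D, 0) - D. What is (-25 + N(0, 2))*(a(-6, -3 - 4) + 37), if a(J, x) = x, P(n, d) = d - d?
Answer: -810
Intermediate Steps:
P(n, d) = 0
N(O, D) = -D (N(O, D) = 0 - D = -D)
(-25 + N(0, 2))*(a(-6, -3 - 4) + 37) = (-25 - 1*2)*((-3 - 4) + 37) = (-25 - 2)*(-7 + 37) = -27*30 = -810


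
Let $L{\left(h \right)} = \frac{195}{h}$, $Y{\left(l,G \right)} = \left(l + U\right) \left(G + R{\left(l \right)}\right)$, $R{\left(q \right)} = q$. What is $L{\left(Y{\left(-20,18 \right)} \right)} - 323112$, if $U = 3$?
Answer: $- \frac{10985613}{34} \approx -3.2311 \cdot 10^{5}$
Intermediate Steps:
$Y{\left(l,G \right)} = \left(3 + l\right) \left(G + l\right)$ ($Y{\left(l,G \right)} = \left(l + 3\right) \left(G + l\right) = \left(3 + l\right) \left(G + l\right)$)
$L{\left(Y{\left(-20,18 \right)} \right)} - 323112 = \frac{195}{\left(-20\right)^{2} + 3 \cdot 18 + 3 \left(-20\right) + 18 \left(-20\right)} - 323112 = \frac{195}{400 + 54 - 60 - 360} - 323112 = \frac{195}{34} - 323112 = - \frac{10985613}{34}$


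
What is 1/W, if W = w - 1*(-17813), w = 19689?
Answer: 1/37502 ≈ 2.6665e-5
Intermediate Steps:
W = 37502 (W = 19689 - 1*(-17813) = 19689 + 17813 = 37502)
1/W = 1/37502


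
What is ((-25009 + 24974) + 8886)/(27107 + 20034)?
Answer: 8851/47141 ≈ 0.18776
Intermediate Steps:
((-25009 + 24974) + 8886)/(27107 + 20034) = (-35 + 8886)/47141 = 8851*(1/47141) = 8851/47141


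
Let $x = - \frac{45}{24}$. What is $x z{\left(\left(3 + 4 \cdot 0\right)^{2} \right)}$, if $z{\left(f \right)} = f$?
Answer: $- \frac{135}{8} \approx -16.875$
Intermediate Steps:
$x = - \frac{15}{8}$ ($x = \left(-45\right) \frac{1}{24} = - \frac{15}{8} \approx -1.875$)
$x z{\left(\left(3 + 4 \cdot 0\right)^{2} \right)} = - \frac{15 \left(3 + 4 \cdot 0\right)^{2}}{8} = - \frac{15 \left(3 + 0\right)^{2}}{8} = - \frac{15 \cdot 3^{2}}{8} = \left(- \frac{15}{8}\right) 9 = - \frac{135}{8}$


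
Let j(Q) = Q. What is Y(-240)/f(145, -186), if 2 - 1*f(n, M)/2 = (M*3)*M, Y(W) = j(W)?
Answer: 60/51893 ≈ 0.0011562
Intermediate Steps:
Y(W) = W
f(n, M) = 4 - 6*M**2 (f(n, M) = 4 - 2*M*3*M = 4 - 2*3*M*M = 4 - 6*M**2)
Y(-240)/f(145, -186) = -240/(4 - 6*(-186)**2) = -240/(4 - 6*34596) = -240/(4 - 207576) = -240/(-207572) = -240*(-1/207572) = 60/51893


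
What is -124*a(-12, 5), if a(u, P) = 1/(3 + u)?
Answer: 124/9 ≈ 13.778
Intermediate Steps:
-124*a(-12, 5) = -124/(3 - 12) = -124/(-9) = -124*(-1/9) = 124/9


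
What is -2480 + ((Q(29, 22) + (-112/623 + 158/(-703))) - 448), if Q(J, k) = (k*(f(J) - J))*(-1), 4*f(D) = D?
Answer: -306566353/125134 ≈ -2449.9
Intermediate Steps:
f(D) = D/4
Q(J, k) = 3*J*k/4 (Q(J, k) = (k*(J/4 - J))*(-1) = (k*(-3*J/4))*(-1) = -3*J*k/4*(-1) = 3*J*k/4)
-2480 + ((Q(29, 22) + (-112/623 + 158/(-703))) - 448) = -2480 + (((3/4)*29*22 + (-112/623 + 158/(-703))) - 448) = -2480 + ((957/2 + (-112*1/623 + 158*(-1/703))) - 448) = -2480 + ((957/2 + (-16/89 - 158/703)) - 448) = -2480 + ((957/2 - 25310/62567) - 448) = -2480 + (59825999/125134 - 448) = -2480 + 3765967/125134 = -306566353/125134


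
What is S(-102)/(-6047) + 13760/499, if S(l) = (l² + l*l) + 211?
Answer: 72718239/3017453 ≈ 24.099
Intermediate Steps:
S(l) = 211 + 2*l² (S(l) = (l² + l²) + 211 = 2*l² + 211 = 211 + 2*l²)
S(-102)/(-6047) + 13760/499 = (211 + 2*(-102)²)/(-6047) + 13760/499 = (211 + 2*10404)*(-1/6047) + 13760*(1/499) = (211 + 20808)*(-1/6047) + 13760/499 = 21019*(-1/6047) + 13760/499 = -21019/6047 + 13760/499 = 72718239/3017453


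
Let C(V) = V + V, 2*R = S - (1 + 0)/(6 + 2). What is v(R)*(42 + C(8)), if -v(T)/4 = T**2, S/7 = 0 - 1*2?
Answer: -370301/32 ≈ -11572.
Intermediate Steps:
S = -14 (S = 7*(0 - 1*2) = 7*(0 - 2) = 7*(-2) = -14)
R = -113/16 (R = (-14 - (1 + 0)/(6 + 2))/2 = (-14 - 1/8)/2 = (1/2)*(-113/8) = -113/16 ≈ -7.0625)
C(V) = 2*V
v(T) = -4*T**2
v(R)*(42 + C(8)) = (-4*(-113/16)**2)*(42 + 2*8) = (-4*12769/256)*(42 + 16) = -12769/64*58 = -370301/32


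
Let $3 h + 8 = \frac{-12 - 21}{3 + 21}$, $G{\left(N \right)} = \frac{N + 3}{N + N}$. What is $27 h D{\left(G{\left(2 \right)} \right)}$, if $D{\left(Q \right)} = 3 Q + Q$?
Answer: $- \frac{3375}{8} \approx -421.88$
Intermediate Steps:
$G{\left(N \right)} = \frac{3 + N}{2 N}$
$h = - \frac{25}{8}$ ($h = - \frac{8}{3} + \frac{\left(-12 - 21\right) \frac{1}{3 + 21}}{3} = - \frac{8}{3} + \frac{\left(-33\right) \frac{1}{24}}{3} = - \frac{8}{3} + \frac{1}{3} \left(- \frac{11}{8}\right) = - \frac{8}{3} - \frac{11}{24} = - \frac{25}{8} \approx -3.125$)
$D{\left(Q \right)} = 4 Q$
$27 h D{\left(G{\left(2 \right)} \right)} = 27 \left(- \frac{25}{8}\right) 4 \frac{3 + 2}{2 \cdot 2} = - \frac{675 \cdot 4 \cdot \frac{1}{2} \cdot \frac{1}{2} \cdot 5}{8} = - \frac{675 \cdot 4 \cdot \frac{5}{4}}{8} = \left(- \frac{675}{8}\right) 5 = - \frac{3375}{8}$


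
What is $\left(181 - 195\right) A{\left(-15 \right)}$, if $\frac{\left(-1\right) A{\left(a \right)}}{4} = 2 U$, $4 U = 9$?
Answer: $252$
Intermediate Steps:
$U = \frac{9}{4}$ ($U = \frac{1}{4} \cdot 9 = \frac{9}{4} \approx 2.25$)
$A{\left(a \right)} = -18$ ($A{\left(a \right)} = - 4 \cdot 2 \cdot \frac{9}{4} = \left(-4\right) \frac{9}{2} = -18$)
$\left(181 - 195\right) A{\left(-15 \right)} = \left(181 - 195\right) \left(-18\right) = \left(-14\right) \left(-18\right) = 252$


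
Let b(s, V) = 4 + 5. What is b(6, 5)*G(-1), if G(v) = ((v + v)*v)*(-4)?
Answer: -72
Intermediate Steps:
b(s, V) = 9
G(v) = -8*v² (G(v) = ((2*v)*v)*(-4) = (2*v²)*(-4) = -8*v²)
b(6, 5)*G(-1) = 9*(-8*(-1)²) = 9*(-8*1) = 9*(-8) = -72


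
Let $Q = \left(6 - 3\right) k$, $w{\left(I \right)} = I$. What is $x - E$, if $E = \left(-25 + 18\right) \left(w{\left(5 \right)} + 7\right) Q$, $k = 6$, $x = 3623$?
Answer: $5135$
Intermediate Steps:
$Q = 18$ ($Q = \left(6 - 3\right) 6 = 3 \cdot 6 = 18$)
$E = -1512$ ($E = \left(-25 + 18\right) \left(5 + 7\right) 18 = \left(-7\right) 12 \cdot 18 = \left(-84\right) 18 = -1512$)
$x - E = 3623 - -1512 = 3623 + 1512 = 5135$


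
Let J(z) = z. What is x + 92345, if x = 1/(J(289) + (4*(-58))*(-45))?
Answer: 990769506/10729 ≈ 92345.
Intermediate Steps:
x = 1/10729 (x = 1/(289 + (4*(-58))*(-45)) = 1/(289 - 232*(-45)) = 1/(289 + 10440) = 1/10729 ≈ 9.3205e-5)
x + 92345 = 1/10729 + 92345 = 990769506/10729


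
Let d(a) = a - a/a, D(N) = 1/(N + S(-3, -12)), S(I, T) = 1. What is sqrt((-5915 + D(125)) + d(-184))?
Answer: I*sqrt(10760386)/42 ≈ 78.102*I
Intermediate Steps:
D(N) = 1/(1 + N) (D(N) = 1/(N + 1) = 1/(1 + N))
d(a) = -1 + a (d(a) = a - 1*1 = a - 1 = -1 + a)
sqrt((-5915 + D(125)) + d(-184)) = sqrt((-5915 + 1/(1 + 125)) + (-1 - 184)) = sqrt((-5915 + 1/126) - 185) = sqrt(-745289/126 - 185) = sqrt(-768599/126) = I*sqrt(10760386)/42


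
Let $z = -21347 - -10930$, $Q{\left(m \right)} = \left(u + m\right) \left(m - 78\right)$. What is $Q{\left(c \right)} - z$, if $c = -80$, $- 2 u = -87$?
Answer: $16184$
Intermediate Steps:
$u = \frac{87}{2}$ ($u = \left(- \frac{1}{2}\right) \left(-87\right) = \frac{87}{2} \approx 43.5$)
$Q{\left(m \right)} = \left(-78 + m\right) \left(\frac{87}{2} + m\right)$ ($Q{\left(m \right)} = \left(\frac{87}{2} + m\right) \left(m - 78\right) = \left(\frac{87}{2} + m\right) \left(-78 + m\right) = \left(-78 + m\right) \left(\frac{87}{2} + m\right)$)
$z = -10417$ ($z = -21347 + 10930 = -10417$)
$Q{\left(c \right)} - z = \left(-3393 + \left(-80\right)^{2} - -2760\right) - -10417 = \left(-3393 + 6400 + 2760\right) + 10417 = 5767 + 10417 = 16184$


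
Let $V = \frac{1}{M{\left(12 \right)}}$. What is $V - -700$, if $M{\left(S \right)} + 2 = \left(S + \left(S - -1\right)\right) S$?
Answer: $\frac{208601}{298} \approx 700.0$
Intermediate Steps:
$M{\left(S \right)} = -2 + S \left(1 + 2 S\right)$ ($M{\left(S \right)} = -2 + \left(S + \left(S - -1\right)\right) S = -2 + \left(S + \left(S + 1\right)\right) S = -2 + \left(S + \left(1 + S\right)\right) S = -2 + \left(1 + 2 S\right) S = -2 + S \left(1 + 2 S\right)$)
$V = \frac{1}{298}$ ($V = \frac{1}{-2 + 12 + 2 \cdot 12^{2}} = \frac{1}{-2 + 12 + 2 \cdot 144} = \frac{1}{-2 + 12 + 288} = \frac{1}{298} \approx 0.0033557$)
$V - -700 = \frac{1}{298} - -700 = \frac{1}{298} + 700 = \frac{208601}{298}$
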